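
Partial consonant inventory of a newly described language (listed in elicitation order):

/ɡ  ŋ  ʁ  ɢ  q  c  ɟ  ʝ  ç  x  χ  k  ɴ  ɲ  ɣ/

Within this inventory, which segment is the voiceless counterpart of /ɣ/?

/x/

/ɣ/ is a voiced velar fricative.
The voiceless counterpart is a voiceless velar fricative — in this inventory, /x/.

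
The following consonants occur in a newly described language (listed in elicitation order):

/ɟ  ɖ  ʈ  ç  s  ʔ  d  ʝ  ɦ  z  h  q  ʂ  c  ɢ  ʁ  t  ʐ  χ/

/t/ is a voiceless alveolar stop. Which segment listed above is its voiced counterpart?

/d/

The voiced counterpart is a voiced alveolar stop — in this inventory, /d/.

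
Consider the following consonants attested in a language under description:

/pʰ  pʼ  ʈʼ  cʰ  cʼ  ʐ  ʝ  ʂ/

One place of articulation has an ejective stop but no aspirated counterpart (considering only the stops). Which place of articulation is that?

Aspirated: /pʰ/ (bilabial), /cʰ/ (palatal).
Ejective: /pʼ/ (bilabial), /ʈʼ/ (retroflex), /cʼ/ (palatal).
Every place of articulation has an aspirated member except retroflex, where /ʈʰ/ would be expected.

retroflex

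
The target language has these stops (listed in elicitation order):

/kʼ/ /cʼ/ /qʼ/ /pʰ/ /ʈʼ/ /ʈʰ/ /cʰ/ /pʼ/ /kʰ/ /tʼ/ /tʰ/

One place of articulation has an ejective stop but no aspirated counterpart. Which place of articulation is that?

place of articulation  aspirated  ejective
bilabial          pʰ        pʼ      
alveolar          tʰ        tʼ      
retroflex         ʈʰ        ʈʼ      
palatal           cʰ        cʼ      
velar             kʰ        kʼ      
uvular            —         qʼ      
Every place of articulation has an aspirated member except uvular, where /qʰ/ would be expected.

uvular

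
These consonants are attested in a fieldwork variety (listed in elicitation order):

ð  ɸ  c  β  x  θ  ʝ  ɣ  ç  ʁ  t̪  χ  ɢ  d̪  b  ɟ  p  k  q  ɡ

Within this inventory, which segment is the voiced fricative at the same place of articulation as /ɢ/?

/ʁ/

/ɢ/ is a voiced uvular stop.
The voiced fricative at the same place is a voiced uvular fricative — in this inventory, /ʁ/.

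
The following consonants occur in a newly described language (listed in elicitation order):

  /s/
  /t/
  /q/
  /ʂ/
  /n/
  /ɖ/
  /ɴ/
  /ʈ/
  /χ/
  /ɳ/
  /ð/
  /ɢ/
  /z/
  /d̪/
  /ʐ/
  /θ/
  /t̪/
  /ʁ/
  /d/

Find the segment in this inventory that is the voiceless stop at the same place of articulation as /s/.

/s/ is a voiceless alveolar fricative.
The voiceless stop at the same place is a voiceless alveolar stop — in this inventory, /t/.

/t/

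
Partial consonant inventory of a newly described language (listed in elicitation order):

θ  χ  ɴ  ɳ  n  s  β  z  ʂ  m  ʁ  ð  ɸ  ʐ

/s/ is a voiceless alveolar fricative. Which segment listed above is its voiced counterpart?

The voiced counterpart is a voiced alveolar fricative — in this inventory, /z/.

/z/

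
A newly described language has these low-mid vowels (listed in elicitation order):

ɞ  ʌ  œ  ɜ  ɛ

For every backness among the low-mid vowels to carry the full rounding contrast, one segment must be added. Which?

/ɔ/

backness          unrounded  rounded 
front             ɛ         œ       
central           ɜ         ɞ       
back              ʌ         —       
The back row has no rounded member, so the gap is the back rounded vowel /ɔ/.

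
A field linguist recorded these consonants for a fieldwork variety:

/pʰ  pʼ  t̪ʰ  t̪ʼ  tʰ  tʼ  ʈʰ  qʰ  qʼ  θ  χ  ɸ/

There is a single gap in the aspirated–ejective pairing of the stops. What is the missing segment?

place of articulation  aspirated  ejective
bilabial          pʰ        pʼ      
dental            t̪ʰ       t̪ʼ     
alveolar          tʰ        tʼ      
retroflex         ʈʰ        —       
uvular            qʰ        qʼ      
The retroflex row has no ejective member, so the gap is the ejective retroflex stop /ʈʼ/.

/ʈʼ/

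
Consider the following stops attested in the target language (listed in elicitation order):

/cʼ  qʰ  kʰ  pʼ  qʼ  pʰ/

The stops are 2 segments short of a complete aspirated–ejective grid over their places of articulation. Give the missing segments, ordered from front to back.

bilabial: aspirated /pʰ/, ejective /pʼ/.
palatal: aspirated —, ejective /cʼ/.
velar: aspirated /kʰ/, ejective —.
uvular: aspirated /qʰ/, ejective /qʼ/.
Gaps, from front to back: palatal lacks aspirated (/cʰ/); velar lacks ejective (/kʼ/).

/cʰ/, /kʼ/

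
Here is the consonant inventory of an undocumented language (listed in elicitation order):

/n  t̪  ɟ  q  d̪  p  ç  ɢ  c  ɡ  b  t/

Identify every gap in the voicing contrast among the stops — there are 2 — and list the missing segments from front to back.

/d/, /k/

place of articulation  voiceless  voiced  
bilabial          p         b       
dental            t̪        d̪      
alveolar          t         —       
palatal           c         ɟ       
velar             —         ɡ       
uvular            q         ɢ       
Gaps, from front to back: alveolar lacks voiced (/d/); velar lacks voiceless (/k/).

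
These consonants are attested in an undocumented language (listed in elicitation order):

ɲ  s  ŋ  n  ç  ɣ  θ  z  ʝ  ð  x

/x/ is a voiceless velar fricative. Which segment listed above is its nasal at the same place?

/ŋ/

The nasal at the same place is a velar nasal — in this inventory, /ŋ/.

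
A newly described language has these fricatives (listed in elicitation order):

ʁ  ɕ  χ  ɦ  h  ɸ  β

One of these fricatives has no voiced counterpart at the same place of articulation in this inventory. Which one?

/ɕ/

Bilabial: /ɸ/ ~ /β/
Uvular: /χ/ ~ /ʁ/
Glottal: /h/ ~ /ɦ/
Alveolo-palatal: only /ɕ/ (voiceless); no voiced partner.
So /ɕ/ is the unpaired segment.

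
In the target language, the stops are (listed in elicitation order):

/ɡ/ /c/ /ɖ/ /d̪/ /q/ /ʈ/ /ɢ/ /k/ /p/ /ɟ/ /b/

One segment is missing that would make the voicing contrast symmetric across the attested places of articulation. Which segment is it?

place of articulation  voiceless  voiced  
bilabial          p         b       
dental            —         d̪      
retroflex         ʈ         ɖ       
palatal           c         ɟ       
velar             k         ɡ       
uvular            q         ɢ       
The dental row has no voiceless member, so the gap is the voiceless dental stop /t̪/.

/t̪/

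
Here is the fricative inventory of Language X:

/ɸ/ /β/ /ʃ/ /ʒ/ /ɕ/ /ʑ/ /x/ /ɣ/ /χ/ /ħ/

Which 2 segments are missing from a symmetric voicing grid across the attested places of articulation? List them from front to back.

place of articulation  voiceless  voiced  
bilabial          ɸ         β       
postalveolar      ʃ         ʒ       
alveolo-palatal   ɕ         ʑ       
velar             x         ɣ       
uvular            χ         —       
pharyngeal        ħ         —       
Gaps, from front to back: uvular lacks voiced (/ʁ/); pharyngeal lacks voiced (/ʕ/).

/ʁ/, /ʕ/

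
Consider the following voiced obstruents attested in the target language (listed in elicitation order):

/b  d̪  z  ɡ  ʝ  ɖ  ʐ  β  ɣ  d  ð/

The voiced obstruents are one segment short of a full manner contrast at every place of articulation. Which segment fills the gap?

/ɟ/

bilabial: stop /b/, fricative /β/.
dental: stop /d̪/, fricative /ð/.
alveolar: stop /d/, fricative /z/.
retroflex: stop /ɖ/, fricative /ʐ/.
palatal: stop —, fricative /ʝ/.
velar: stop /ɡ/, fricative /ɣ/.
The palatal row has no stop member, so the gap is the palatal stop /ɟ/.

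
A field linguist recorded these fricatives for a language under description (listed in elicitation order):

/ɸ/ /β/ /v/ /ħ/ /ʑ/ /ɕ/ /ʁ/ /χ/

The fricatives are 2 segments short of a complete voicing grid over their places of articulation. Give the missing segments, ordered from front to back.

bilabial: voiceless /ɸ/, voiced /β/.
labiodental: voiceless —, voiced /v/.
alveolo-palatal: voiceless /ɕ/, voiced /ʑ/.
uvular: voiceless /χ/, voiced /ʁ/.
pharyngeal: voiceless /ħ/, voiced —.
Gaps, from front to back: labiodental lacks voiceless (/f/); pharyngeal lacks voiced (/ʕ/).

/f/, /ʕ/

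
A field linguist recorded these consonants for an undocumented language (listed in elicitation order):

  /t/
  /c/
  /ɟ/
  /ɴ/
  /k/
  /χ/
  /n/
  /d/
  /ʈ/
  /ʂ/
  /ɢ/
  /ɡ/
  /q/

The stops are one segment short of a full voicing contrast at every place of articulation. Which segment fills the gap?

alveolar: voiceless /t/, voiced /d/.
retroflex: voiceless /ʈ/, voiced —.
palatal: voiceless /c/, voiced /ɟ/.
velar: voiceless /k/, voiced /ɡ/.
uvular: voiceless /q/, voiced /ɢ/.
The retroflex row has no voiced member, so the gap is the voiced retroflex stop /ɖ/.

/ɖ/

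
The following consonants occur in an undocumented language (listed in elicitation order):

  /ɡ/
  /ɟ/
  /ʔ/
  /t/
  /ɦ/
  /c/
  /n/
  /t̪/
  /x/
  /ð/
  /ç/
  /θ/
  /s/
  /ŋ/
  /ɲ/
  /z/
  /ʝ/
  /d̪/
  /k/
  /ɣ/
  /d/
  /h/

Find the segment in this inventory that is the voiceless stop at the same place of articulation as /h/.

/ʔ/

/h/ is a voiceless glottal fricative.
The voiceless stop at the same place is a voiceless glottal stop — in this inventory, /ʔ/.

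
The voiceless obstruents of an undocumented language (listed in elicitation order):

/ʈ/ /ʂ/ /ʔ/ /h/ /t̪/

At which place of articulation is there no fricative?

Stop: /t̪/ (dental), /ʈ/ (retroflex), /ʔ/ (glottal).
Fricative: /ʂ/ (retroflex), /h/ (glottal).
Every place of articulation has a fricative member except dental, where /θ/ would be expected.

dental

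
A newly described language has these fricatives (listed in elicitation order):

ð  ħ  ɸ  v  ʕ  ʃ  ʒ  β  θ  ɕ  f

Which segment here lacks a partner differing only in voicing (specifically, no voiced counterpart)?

Bilabial: /ɸ/ ~ /β/
Labiodental: /f/ ~ /v/
Dental: /θ/ ~ /ð/
Postalveolar: /ʃ/ ~ /ʒ/
Pharyngeal: /ħ/ ~ /ʕ/
Alveolo-palatal: only /ɕ/ (voiceless); no voiced partner.
So /ɕ/ is the unpaired segment.

/ɕ/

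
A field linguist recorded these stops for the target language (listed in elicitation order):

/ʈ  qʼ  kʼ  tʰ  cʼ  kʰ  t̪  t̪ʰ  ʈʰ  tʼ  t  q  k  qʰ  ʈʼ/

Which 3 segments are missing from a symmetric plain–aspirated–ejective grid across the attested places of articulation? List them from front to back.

dental: plain /t̪/, aspirated /t̪ʰ/, ejective —.
alveolar: plain /t/, aspirated /tʰ/, ejective /tʼ/.
retroflex: plain /ʈ/, aspirated /ʈʰ/, ejective /ʈʼ/.
palatal: plain —, aspirated —, ejective /cʼ/.
velar: plain /k/, aspirated /kʰ/, ejective /kʼ/.
uvular: plain /q/, aspirated /qʰ/, ejective /qʼ/.
Gaps, from front to back: dental lacks ejective (/t̪ʼ/); palatal lacks plain (/c/); palatal lacks aspirated (/cʰ/).

/t̪ʼ/, /c/, /cʰ/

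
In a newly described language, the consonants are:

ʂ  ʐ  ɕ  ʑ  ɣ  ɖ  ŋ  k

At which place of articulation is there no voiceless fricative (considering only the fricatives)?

place of articulation  voiceless  voiced  
retroflex         ʂ         ʐ       
alveolo-palatal   ɕ         ʑ       
velar             —         ɣ       
Every place of articulation has a voiceless member except velar, where /x/ would be expected.

velar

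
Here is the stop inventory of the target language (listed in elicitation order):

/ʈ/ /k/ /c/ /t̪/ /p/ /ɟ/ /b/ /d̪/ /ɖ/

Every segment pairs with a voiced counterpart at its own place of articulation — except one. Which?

Bilabial: /p/ ~ /b/
Dental: /t̪/ ~ /d̪/
Retroflex: /ʈ/ ~ /ɖ/
Palatal: /c/ ~ /ɟ/
Velar: only /k/ (voiceless); no voiced partner.
So /k/ is the unpaired segment.

/k/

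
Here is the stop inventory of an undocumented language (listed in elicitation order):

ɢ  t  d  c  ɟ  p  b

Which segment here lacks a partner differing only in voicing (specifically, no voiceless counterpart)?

/ɢ/

Bilabial: /p/ ~ /b/
Alveolar: /t/ ~ /d/
Palatal: /c/ ~ /ɟ/
Uvular: only /ɢ/ (voiced); no voiceless partner.
So /ɢ/ is the unpaired segment.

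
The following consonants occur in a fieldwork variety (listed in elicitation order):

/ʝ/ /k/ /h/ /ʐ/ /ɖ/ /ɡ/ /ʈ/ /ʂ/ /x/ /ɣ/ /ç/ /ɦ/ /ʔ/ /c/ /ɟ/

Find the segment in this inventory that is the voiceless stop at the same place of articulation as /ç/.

/ç/ is a voiceless palatal fricative.
The voiceless stop at the same place is a voiceless palatal stop — in this inventory, /c/.

/c/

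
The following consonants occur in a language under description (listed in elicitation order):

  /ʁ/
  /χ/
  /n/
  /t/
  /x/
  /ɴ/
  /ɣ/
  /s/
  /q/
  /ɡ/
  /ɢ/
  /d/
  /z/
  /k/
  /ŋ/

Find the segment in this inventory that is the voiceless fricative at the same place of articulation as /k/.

/k/ is a voiceless velar stop.
The voiceless fricative at the same place is a voiceless velar fricative — in this inventory, /x/.

/x/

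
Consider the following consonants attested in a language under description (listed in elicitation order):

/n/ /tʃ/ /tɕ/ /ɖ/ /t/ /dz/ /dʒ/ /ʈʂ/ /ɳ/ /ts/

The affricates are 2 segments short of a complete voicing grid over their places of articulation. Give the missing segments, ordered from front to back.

place of articulation  voiceless  voiced  
alveolar          ts        dz      
postalveolar      tʃ        dʒ      
retroflex         ʈʂ        —       
alveolo-palatal   tɕ        —       
Gaps, from front to back: retroflex lacks voiced (/ɖʐ/); alveolo-palatal lacks voiced (/dʑ/).

/ɖʐ/, /dʑ/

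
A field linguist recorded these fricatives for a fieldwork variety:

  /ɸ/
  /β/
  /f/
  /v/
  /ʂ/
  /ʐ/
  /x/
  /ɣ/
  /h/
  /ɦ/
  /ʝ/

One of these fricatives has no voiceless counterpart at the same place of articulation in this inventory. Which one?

/ʝ/

Bilabial: /ɸ/ ~ /β/
Labiodental: /f/ ~ /v/
Retroflex: /ʂ/ ~ /ʐ/
Velar: /x/ ~ /ɣ/
Glottal: /h/ ~ /ɦ/
Palatal: only /ʝ/ (voiced); no voiceless partner.
So /ʝ/ is the unpaired segment.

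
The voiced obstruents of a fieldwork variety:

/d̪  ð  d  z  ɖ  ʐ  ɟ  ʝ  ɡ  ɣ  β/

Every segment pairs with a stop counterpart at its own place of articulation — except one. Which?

/β/

Dental: /d̪/ ~ /ð/
Alveolar: /d/ ~ /z/
Retroflex: /ɖ/ ~ /ʐ/
Palatal: /ɟ/ ~ /ʝ/
Velar: /ɡ/ ~ /ɣ/
Bilabial: only /β/ (fricative); no stop partner.
So /β/ is the unpaired segment.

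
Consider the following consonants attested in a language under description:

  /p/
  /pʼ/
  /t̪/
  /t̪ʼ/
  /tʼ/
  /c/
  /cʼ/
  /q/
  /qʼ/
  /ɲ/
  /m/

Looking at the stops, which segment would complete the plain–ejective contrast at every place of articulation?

bilabial: plain /p/, ejective /pʼ/.
dental: plain /t̪/, ejective /t̪ʼ/.
alveolar: plain —, ejective /tʼ/.
palatal: plain /c/, ejective /cʼ/.
uvular: plain /q/, ejective /qʼ/.
The alveolar row has no plain member, so the gap is the plain alveolar stop /t/.

/t/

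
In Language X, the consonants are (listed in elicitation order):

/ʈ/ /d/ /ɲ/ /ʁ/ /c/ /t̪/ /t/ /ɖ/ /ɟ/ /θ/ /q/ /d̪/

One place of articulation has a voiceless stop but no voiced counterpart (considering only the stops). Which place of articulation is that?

place of articulation  voiceless  voiced  
dental            t̪        d̪      
alveolar          t         d       
retroflex         ʈ         ɖ       
palatal           c         ɟ       
uvular            q         —       
Every place of articulation has a voiced member except uvular, where /ɢ/ would be expected.

uvular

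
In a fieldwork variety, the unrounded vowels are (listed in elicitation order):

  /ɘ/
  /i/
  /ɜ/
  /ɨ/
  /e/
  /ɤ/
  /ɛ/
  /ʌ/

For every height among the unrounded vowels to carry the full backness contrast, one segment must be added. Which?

/ɯ/

high: front /i/, central /ɨ/, back —.
high-mid: front /e/, central /ɘ/, back /ɤ/.
low-mid: front /ɛ/, central /ɜ/, back /ʌ/.
The high row has no back member, so the gap is the high back unrounded vowel /ɯ/.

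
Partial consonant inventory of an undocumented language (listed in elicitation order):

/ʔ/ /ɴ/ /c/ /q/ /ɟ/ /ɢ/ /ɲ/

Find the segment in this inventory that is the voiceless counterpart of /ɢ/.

/ɢ/ is a voiced uvular stop.
The voiceless counterpart is a voiceless uvular stop — in this inventory, /q/.

/q/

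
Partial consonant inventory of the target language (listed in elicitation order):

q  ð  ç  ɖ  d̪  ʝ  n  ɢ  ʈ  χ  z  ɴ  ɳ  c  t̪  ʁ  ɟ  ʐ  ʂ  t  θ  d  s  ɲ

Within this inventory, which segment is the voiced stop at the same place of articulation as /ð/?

/ð/ is a voiced dental fricative.
The voiced stop at the same place is a voiced dental stop — in this inventory, /d̪/.

/d̪/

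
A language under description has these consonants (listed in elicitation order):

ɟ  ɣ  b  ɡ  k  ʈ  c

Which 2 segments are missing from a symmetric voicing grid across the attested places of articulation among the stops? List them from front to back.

Voiceless: /ʈ/ (retroflex), /c/ (palatal), /k/ (velar).
Voiced: /b/ (bilabial), /ɟ/ (palatal), /ɡ/ (velar).
Gaps, from front to back: bilabial lacks voiceless (/p/); retroflex lacks voiced (/ɖ/).

/p/, /ɖ/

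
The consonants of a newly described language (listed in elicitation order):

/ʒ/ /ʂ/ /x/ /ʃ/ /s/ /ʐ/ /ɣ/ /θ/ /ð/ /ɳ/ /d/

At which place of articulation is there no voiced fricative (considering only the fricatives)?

alveolar

place of articulation  voiceless  voiced  
dental            θ         ð       
alveolar          s         —       
postalveolar      ʃ         ʒ       
retroflex         ʂ         ʐ       
velar             x         ɣ       
Every place of articulation has a voiced member except alveolar, where /z/ would be expected.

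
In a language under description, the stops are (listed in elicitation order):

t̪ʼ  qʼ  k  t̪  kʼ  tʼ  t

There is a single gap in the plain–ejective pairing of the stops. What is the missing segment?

Plain: /t̪/ (dental), /t/ (alveolar), /k/ (velar).
Ejective: /t̪ʼ/ (dental), /tʼ/ (alveolar), /kʼ/ (velar), /qʼ/ (uvular).
The uvular row has no plain member, so the gap is the plain uvular stop /q/.

/q/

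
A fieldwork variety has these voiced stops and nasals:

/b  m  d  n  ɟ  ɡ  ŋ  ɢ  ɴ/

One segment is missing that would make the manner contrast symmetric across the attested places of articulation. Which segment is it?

/ɲ/

bilabial: oral stop /b/, nasal /m/.
alveolar: oral stop /d/, nasal /n/.
palatal: oral stop /ɟ/, nasal —.
velar: oral stop /ɡ/, nasal /ŋ/.
uvular: oral stop /ɢ/, nasal /ɴ/.
The palatal row has no nasal member, so the gap is the palatal nasal /ɲ/.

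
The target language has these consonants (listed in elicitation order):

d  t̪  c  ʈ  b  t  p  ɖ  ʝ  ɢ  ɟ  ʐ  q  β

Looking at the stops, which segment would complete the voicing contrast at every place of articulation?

/d̪/

Voiceless: /p/ (bilabial), /t̪/ (dental), /t/ (alveolar), /ʈ/ (retroflex), /c/ (palatal), /q/ (uvular).
Voiced: /b/ (bilabial), /d/ (alveolar), /ɖ/ (retroflex), /ɟ/ (palatal), /ɢ/ (uvular).
The dental row has no voiced member, so the gap is the voiced dental stop /d̪/.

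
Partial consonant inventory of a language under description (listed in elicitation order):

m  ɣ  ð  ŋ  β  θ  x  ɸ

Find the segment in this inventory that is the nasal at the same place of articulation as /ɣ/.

/ɣ/ is a voiced velar fricative.
The nasal at the same place is a velar nasal — in this inventory, /ŋ/.

/ŋ/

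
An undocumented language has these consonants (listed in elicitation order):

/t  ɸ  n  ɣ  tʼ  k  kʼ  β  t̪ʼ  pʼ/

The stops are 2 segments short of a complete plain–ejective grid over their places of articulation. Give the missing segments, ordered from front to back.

/p/, /t̪/

Plain: /t/ (alveolar), /k/ (velar).
Ejective: /pʼ/ (bilabial), /t̪ʼ/ (dental), /tʼ/ (alveolar), /kʼ/ (velar).
Gaps, from front to back: bilabial lacks plain (/p/); dental lacks plain (/t̪/).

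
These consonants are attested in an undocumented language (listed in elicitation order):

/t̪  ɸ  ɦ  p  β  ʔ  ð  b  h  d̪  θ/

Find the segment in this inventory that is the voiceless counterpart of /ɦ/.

/h/

/ɦ/ is a voiced glottal fricative.
The voiceless counterpart is a voiceless glottal fricative — in this inventory, /h/.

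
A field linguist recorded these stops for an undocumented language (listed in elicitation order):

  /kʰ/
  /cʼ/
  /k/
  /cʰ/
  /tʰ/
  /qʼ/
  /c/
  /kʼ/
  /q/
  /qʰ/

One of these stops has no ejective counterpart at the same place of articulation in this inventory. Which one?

/tʰ/

Palatal: /c/ ~ /cʰ/ ~ /cʼ/
Velar: /k/ ~ /kʰ/ ~ /kʼ/
Uvular: /q/ ~ /qʰ/ ~ /qʼ/
Alveolar: only /tʰ/ (aspirated); no ejective partner.
So /tʰ/ is the unpaired segment.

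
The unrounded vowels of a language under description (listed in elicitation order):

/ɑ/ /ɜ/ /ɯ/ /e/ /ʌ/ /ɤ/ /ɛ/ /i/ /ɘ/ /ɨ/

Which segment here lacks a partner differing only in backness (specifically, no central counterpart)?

High: /i/ ~ /ɨ/ ~ /ɯ/
High-mid: /e/ ~ /ɘ/ ~ /ɤ/
Low-mid: /ɛ/ ~ /ɜ/ ~ /ʌ/
Low: only /ɑ/ (back); no central partner.
So /ɑ/ is the unpaired segment.

/ɑ/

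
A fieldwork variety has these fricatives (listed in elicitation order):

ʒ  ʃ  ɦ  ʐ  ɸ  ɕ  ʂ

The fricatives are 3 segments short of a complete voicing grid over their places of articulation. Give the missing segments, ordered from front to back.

bilabial: voiceless /ɸ/, voiced —.
postalveolar: voiceless /ʃ/, voiced /ʒ/.
retroflex: voiceless /ʂ/, voiced /ʐ/.
alveolo-palatal: voiceless /ɕ/, voiced —.
glottal: voiceless —, voiced /ɦ/.
Gaps, from front to back: bilabial lacks voiced (/β/); alveolo-palatal lacks voiced (/ʑ/); glottal lacks voiceless (/h/).

/β/, /ʑ/, /h/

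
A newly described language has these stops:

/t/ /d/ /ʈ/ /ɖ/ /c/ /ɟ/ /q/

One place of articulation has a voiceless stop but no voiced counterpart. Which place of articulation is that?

uvular

place of articulation  voiceless  voiced  
alveolar          t         d       
retroflex         ʈ         ɖ       
palatal           c         ɟ       
uvular            q         —       
Every place of articulation has a voiced member except uvular, where /ɢ/ would be expected.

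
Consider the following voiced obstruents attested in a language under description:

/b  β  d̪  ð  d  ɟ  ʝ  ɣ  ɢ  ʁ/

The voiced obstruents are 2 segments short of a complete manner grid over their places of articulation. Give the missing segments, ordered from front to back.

/z/, /ɡ/

Stop: /b/ (bilabial), /d̪/ (dental), /d/ (alveolar), /ɟ/ (palatal), /ɢ/ (uvular).
Fricative: /β/ (bilabial), /ð/ (dental), /ʝ/ (palatal), /ɣ/ (velar), /ʁ/ (uvular).
Gaps, from front to back: alveolar lacks fricative (/z/); velar lacks stop (/ɡ/).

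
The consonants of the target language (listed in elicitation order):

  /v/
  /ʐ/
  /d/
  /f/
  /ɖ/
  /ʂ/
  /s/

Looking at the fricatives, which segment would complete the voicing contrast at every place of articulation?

/z/

Voiceless: /f/ (labiodental), /s/ (alveolar), /ʂ/ (retroflex).
Voiced: /v/ (labiodental), /ʐ/ (retroflex).
The alveolar row has no voiced member, so the gap is the voiced alveolar fricative /z/.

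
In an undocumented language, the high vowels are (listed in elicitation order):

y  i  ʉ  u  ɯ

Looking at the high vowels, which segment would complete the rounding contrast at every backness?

Unrounded: /i/ (front), /ɯ/ (back).
Rounded: /y/ (front), /ʉ/ (central), /u/ (back).
The central row has no unrounded member, so the gap is the central unrounded vowel /ɨ/.

/ɨ/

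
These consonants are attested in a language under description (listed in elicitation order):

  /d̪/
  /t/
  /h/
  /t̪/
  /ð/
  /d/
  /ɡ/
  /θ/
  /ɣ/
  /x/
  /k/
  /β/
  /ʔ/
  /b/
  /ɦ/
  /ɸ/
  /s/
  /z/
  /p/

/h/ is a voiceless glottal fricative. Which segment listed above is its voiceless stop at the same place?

/ʔ/

The voiceless stop at the same place is a voiceless glottal stop — in this inventory, /ʔ/.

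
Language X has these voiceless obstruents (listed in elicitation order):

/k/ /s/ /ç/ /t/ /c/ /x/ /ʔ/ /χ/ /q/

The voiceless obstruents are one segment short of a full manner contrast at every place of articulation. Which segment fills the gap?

place of articulation  stop      fricative
alveolar          t         s       
palatal           c         ç       
velar             k         x       
uvular            q         χ       
glottal           ʔ         —       
The glottal row has no fricative member, so the gap is the glottal fricative /h/.

/h/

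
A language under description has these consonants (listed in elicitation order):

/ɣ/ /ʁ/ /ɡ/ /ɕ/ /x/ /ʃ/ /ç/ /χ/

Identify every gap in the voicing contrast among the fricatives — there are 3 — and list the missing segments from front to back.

/ʒ/, /ʑ/, /ʝ/

postalveolar: voiceless /ʃ/, voiced —.
alveolo-palatal: voiceless /ɕ/, voiced —.
palatal: voiceless /ç/, voiced —.
velar: voiceless /x/, voiced /ɣ/.
uvular: voiceless /χ/, voiced /ʁ/.
Gaps, from front to back: postalveolar lacks voiced (/ʒ/); alveolo-palatal lacks voiced (/ʑ/); palatal lacks voiced (/ʝ/).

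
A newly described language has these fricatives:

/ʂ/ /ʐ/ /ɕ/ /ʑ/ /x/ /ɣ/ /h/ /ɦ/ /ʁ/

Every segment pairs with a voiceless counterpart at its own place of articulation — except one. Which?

Retroflex: /ʂ/ ~ /ʐ/
Alveolo-palatal: /ɕ/ ~ /ʑ/
Velar: /x/ ~ /ɣ/
Glottal: /h/ ~ /ɦ/
Uvular: only /ʁ/ (voiced); no voiceless partner.
So /ʁ/ is the unpaired segment.

/ʁ/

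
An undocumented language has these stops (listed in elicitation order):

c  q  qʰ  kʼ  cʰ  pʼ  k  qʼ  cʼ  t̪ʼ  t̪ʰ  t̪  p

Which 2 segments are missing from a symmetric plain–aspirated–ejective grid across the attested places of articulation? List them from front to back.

/pʰ/, /kʰ/

place of articulation  plain     aspirated  ejective
bilabial          p         —         pʼ      
dental            t̪        t̪ʰ       t̪ʼ     
palatal           c         cʰ        cʼ      
velar             k         —         kʼ      
uvular            q         qʰ        qʼ      
Gaps, from front to back: bilabial lacks aspirated (/pʰ/); velar lacks aspirated (/kʰ/).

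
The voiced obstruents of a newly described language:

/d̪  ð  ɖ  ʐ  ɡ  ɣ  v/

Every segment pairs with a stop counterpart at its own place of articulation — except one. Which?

/v/

Dental: /d̪/ ~ /ð/
Retroflex: /ɖ/ ~ /ʐ/
Velar: /ɡ/ ~ /ɣ/
Labiodental: only /v/ (fricative); no stop partner.
So /v/ is the unpaired segment.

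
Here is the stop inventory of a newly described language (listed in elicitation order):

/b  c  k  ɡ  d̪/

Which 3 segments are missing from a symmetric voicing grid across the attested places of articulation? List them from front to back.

bilabial: voiceless —, voiced /b/.
dental: voiceless —, voiced /d̪/.
palatal: voiceless /c/, voiced —.
velar: voiceless /k/, voiced /ɡ/.
Gaps, from front to back: bilabial lacks voiceless (/p/); dental lacks voiceless (/t̪/); palatal lacks voiced (/ɟ/).

/p/, /t̪/, /ɟ/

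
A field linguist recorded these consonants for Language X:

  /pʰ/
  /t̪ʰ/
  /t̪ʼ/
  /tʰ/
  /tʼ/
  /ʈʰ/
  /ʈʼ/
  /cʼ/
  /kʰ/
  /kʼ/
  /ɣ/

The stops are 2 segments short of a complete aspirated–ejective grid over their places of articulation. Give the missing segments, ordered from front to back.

/pʼ/, /cʰ/

place of articulation  aspirated  ejective
bilabial          pʰ        —       
dental            t̪ʰ       t̪ʼ     
alveolar          tʰ        tʼ      
retroflex         ʈʰ        ʈʼ      
palatal           —         cʼ      
velar             kʰ        kʼ      
Gaps, from front to back: bilabial lacks ejective (/pʼ/); palatal lacks aspirated (/cʰ/).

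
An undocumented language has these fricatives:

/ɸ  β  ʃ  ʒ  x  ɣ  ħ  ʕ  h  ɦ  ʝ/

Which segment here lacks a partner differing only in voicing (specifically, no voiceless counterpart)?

Bilabial: /ɸ/ ~ /β/
Postalveolar: /ʃ/ ~ /ʒ/
Velar: /x/ ~ /ɣ/
Pharyngeal: /ħ/ ~ /ʕ/
Glottal: /h/ ~ /ɦ/
Palatal: only /ʝ/ (voiced); no voiceless partner.
So /ʝ/ is the unpaired segment.

/ʝ/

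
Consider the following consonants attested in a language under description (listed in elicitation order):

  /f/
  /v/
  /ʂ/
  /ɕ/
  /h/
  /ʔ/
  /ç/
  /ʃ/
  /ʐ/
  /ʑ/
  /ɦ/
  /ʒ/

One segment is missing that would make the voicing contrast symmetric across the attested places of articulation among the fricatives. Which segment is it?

/ʝ/

place of articulation  voiceless  voiced  
labiodental       f         v       
postalveolar      ʃ         ʒ       
retroflex         ʂ         ʐ       
alveolo-palatal   ɕ         ʑ       
palatal           ç         —       
glottal           h         ɦ       
The palatal row has no voiced member, so the gap is the voiced palatal fricative /ʝ/.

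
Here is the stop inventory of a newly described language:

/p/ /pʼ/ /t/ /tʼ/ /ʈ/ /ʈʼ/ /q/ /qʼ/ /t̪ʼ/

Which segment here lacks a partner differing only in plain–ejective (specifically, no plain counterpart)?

Bilabial: /p/ ~ /pʼ/
Alveolar: /t/ ~ /tʼ/
Retroflex: /ʈ/ ~ /ʈʼ/
Uvular: /q/ ~ /qʼ/
Dental: only /t̪ʼ/ (ejective); no plain partner.
So /t̪ʼ/ is the unpaired segment.

/t̪ʼ/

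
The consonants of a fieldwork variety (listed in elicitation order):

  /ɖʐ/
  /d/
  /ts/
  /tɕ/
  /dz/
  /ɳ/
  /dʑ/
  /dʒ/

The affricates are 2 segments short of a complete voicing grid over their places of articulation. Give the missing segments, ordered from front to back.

Voiceless: /ts/ (alveolar), /tɕ/ (alveolo-palatal).
Voiced: /dz/ (alveolar), /dʒ/ (postalveolar), /ɖʐ/ (retroflex), /dʑ/ (alveolo-palatal).
Gaps, from front to back: postalveolar lacks voiceless (/tʃ/); retroflex lacks voiceless (/ʈʂ/).

/tʃ/, /ʈʂ/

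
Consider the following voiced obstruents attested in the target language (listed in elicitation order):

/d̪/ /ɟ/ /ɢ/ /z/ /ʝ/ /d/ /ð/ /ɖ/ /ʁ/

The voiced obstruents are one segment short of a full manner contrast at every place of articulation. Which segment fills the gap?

/ʐ/

place of articulation  stop      fricative
dental            d̪        ð       
alveolar          d         z       
retroflex         ɖ         —       
palatal           ɟ         ʝ       
uvular            ɢ         ʁ       
The retroflex row has no fricative member, so the gap is the retroflex fricative /ʐ/.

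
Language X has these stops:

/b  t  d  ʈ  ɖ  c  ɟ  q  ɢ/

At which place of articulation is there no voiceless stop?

bilabial

Voiceless: /t/ (alveolar), /ʈ/ (retroflex), /c/ (palatal), /q/ (uvular).
Voiced: /b/ (bilabial), /d/ (alveolar), /ɖ/ (retroflex), /ɟ/ (palatal), /ɢ/ (uvular).
Every place of articulation has a voiceless member except bilabial, where /p/ would be expected.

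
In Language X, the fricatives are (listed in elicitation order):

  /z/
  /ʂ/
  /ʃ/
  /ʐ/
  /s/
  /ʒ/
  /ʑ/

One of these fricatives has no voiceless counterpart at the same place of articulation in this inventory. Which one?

/ʑ/

Alveolar: /s/ ~ /z/
Postalveolar: /ʃ/ ~ /ʒ/
Retroflex: /ʂ/ ~ /ʐ/
Alveolo-palatal: only /ʑ/ (voiced); no voiceless partner.
So /ʑ/ is the unpaired segment.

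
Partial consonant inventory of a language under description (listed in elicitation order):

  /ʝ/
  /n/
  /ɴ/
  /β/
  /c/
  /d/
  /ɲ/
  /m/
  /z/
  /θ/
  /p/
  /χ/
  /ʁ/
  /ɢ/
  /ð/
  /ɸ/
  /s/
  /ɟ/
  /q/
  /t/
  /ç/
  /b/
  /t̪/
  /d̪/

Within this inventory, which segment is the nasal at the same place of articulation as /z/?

/n/

/z/ is a voiced alveolar fricative.
The nasal at the same place is an alveolar nasal — in this inventory, /n/.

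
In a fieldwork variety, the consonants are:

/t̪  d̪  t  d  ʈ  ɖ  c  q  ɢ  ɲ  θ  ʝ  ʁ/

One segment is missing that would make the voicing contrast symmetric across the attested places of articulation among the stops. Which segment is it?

/ɟ/

place of articulation  voiceless  voiced  
dental            t̪        d̪      
alveolar          t         d       
retroflex         ʈ         ɖ       
palatal           c         —       
uvular            q         ɢ       
The palatal row has no voiced member, so the gap is the voiced palatal stop /ɟ/.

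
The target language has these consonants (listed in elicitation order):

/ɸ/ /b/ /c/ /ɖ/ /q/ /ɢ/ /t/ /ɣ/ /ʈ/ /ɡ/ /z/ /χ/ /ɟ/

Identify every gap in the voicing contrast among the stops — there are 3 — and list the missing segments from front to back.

/p/, /d/, /k/

Voiceless: /t/ (alveolar), /ʈ/ (retroflex), /c/ (palatal), /q/ (uvular).
Voiced: /b/ (bilabial), /ɖ/ (retroflex), /ɟ/ (palatal), /ɡ/ (velar), /ɢ/ (uvular).
Gaps, from front to back: bilabial lacks voiceless (/p/); alveolar lacks voiced (/d/); velar lacks voiceless (/k/).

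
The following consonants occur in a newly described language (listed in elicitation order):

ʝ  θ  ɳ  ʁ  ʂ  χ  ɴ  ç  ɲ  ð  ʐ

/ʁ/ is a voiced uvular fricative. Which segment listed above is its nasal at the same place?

/ɴ/

The nasal at the same place is an uvular nasal — in this inventory, /ɴ/.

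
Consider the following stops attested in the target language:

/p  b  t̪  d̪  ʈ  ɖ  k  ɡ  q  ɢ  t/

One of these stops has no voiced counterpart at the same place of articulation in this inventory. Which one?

Bilabial: /p/ ~ /b/
Dental: /t̪/ ~ /d̪/
Retroflex: /ʈ/ ~ /ɖ/
Velar: /k/ ~ /ɡ/
Uvular: /q/ ~ /ɢ/
Alveolar: only /t/ (voiceless); no voiced partner.
So /t/ is the unpaired segment.

/t/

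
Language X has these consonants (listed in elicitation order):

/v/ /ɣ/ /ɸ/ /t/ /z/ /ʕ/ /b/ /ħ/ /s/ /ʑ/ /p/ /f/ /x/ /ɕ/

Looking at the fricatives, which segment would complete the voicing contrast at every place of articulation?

bilabial: voiceless /ɸ/, voiced —.
labiodental: voiceless /f/, voiced /v/.
alveolar: voiceless /s/, voiced /z/.
alveolo-palatal: voiceless /ɕ/, voiced /ʑ/.
velar: voiceless /x/, voiced /ɣ/.
pharyngeal: voiceless /ħ/, voiced /ʕ/.
The bilabial row has no voiced member, so the gap is the voiced bilabial fricative /β/.

/β/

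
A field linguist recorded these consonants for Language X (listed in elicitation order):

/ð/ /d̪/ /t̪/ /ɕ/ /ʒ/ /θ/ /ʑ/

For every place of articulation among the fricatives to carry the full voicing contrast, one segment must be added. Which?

Voiceless: /θ/ (dental), /ɕ/ (alveolo-palatal).
Voiced: /ð/ (dental), /ʒ/ (postalveolar), /ʑ/ (alveolo-palatal).
The postalveolar row has no voiceless member, so the gap is the voiceless postalveolar fricative /ʃ/.

/ʃ/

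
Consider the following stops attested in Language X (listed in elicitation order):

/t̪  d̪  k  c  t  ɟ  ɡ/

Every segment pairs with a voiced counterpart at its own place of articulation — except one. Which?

/t/

Dental: /t̪/ ~ /d̪/
Palatal: /c/ ~ /ɟ/
Velar: /k/ ~ /ɡ/
Alveolar: only /t/ (voiceless); no voiced partner.
So /t/ is the unpaired segment.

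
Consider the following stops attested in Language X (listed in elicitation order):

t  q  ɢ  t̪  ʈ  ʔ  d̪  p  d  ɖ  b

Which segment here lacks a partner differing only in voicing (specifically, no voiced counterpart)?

Bilabial: /p/ ~ /b/
Dental: /t̪/ ~ /d̪/
Alveolar: /t/ ~ /d/
Retroflex: /ʈ/ ~ /ɖ/
Uvular: /q/ ~ /ɢ/
Glottal: only /ʔ/ (voiceless); no voiced partner.
So /ʔ/ is the unpaired segment.

/ʔ/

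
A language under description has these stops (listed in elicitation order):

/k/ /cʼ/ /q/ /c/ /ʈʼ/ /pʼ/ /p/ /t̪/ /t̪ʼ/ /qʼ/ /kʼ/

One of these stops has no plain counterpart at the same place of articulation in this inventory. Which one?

Bilabial: /p/ ~ /pʼ/
Dental: /t̪/ ~ /t̪ʼ/
Palatal: /c/ ~ /cʼ/
Velar: /k/ ~ /kʼ/
Uvular: /q/ ~ /qʼ/
Retroflex: only /ʈʼ/ (ejective); no plain partner.
So /ʈʼ/ is the unpaired segment.

/ʈʼ/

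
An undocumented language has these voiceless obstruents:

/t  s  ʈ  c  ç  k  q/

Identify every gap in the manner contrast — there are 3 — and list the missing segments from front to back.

Stop: /t/ (alveolar), /ʈ/ (retroflex), /c/ (palatal), /k/ (velar), /q/ (uvular).
Fricative: /s/ (alveolar), /ç/ (palatal).
Gaps, from front to back: retroflex lacks fricative (/ʂ/); velar lacks fricative (/x/); uvular lacks fricative (/χ/).

/ʂ/, /x/, /χ/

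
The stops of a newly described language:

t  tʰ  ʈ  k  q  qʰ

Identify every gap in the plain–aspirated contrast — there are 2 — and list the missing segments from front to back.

/ʈʰ/, /kʰ/

Plain: /t/ (alveolar), /ʈ/ (retroflex), /k/ (velar), /q/ (uvular).
Aspirated: /tʰ/ (alveolar), /qʰ/ (uvular).
Gaps, from front to back: retroflex lacks aspirated (/ʈʰ/); velar lacks aspirated (/kʰ/).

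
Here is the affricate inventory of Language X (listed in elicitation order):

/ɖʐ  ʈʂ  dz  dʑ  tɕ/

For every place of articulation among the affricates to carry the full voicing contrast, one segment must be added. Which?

place of articulation  voiceless  voiced  
alveolar          —         dz      
retroflex         ʈʂ        ɖʐ      
alveolo-palatal   tɕ        dʑ      
The alveolar row has no voiceless member, so the gap is the voiceless alveolar affricate /ts/.

/ts/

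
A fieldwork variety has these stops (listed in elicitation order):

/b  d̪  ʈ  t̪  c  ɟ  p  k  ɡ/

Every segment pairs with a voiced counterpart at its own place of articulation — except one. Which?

Bilabial: /p/ ~ /b/
Dental: /t̪/ ~ /d̪/
Palatal: /c/ ~ /ɟ/
Velar: /k/ ~ /ɡ/
Retroflex: only /ʈ/ (voiceless); no voiced partner.
So /ʈ/ is the unpaired segment.

/ʈ/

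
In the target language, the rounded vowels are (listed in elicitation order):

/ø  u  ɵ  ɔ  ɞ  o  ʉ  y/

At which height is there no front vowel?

low-mid

height            front     central   back    
high              y         ʉ         u       
high-mid          ø         ɵ         o       
low-mid           —         ɞ         ɔ       
Every height has a front member except low-mid, where /œ/ would be expected.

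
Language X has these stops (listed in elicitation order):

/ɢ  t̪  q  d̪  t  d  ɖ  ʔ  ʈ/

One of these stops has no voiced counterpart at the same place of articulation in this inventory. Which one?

/ʔ/

Dental: /t̪/ ~ /d̪/
Alveolar: /t/ ~ /d/
Retroflex: /ʈ/ ~ /ɖ/
Uvular: /q/ ~ /ɢ/
Glottal: only /ʔ/ (voiceless); no voiced partner.
So /ʔ/ is the unpaired segment.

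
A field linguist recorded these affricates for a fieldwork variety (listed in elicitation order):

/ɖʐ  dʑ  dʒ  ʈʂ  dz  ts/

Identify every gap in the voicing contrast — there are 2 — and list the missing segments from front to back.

/tʃ/, /tɕ/

place of articulation  voiceless  voiced  
alveolar          ts        dz      
postalveolar      —         dʒ      
retroflex         ʈʂ        ɖʐ      
alveolo-palatal   —         dʑ      
Gaps, from front to back: postalveolar lacks voiceless (/tʃ/); alveolo-palatal lacks voiceless (/tɕ/).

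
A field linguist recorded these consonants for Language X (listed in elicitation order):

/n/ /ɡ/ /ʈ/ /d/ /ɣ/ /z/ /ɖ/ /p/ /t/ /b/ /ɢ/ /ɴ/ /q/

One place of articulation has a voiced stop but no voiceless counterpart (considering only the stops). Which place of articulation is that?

bilabial: voiceless /p/, voiced /b/.
alveolar: voiceless /t/, voiced /d/.
retroflex: voiceless /ʈ/, voiced /ɖ/.
velar: voiceless —, voiced /ɡ/.
uvular: voiceless /q/, voiced /ɢ/.
Every place of articulation has a voiceless member except velar, where /k/ would be expected.

velar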